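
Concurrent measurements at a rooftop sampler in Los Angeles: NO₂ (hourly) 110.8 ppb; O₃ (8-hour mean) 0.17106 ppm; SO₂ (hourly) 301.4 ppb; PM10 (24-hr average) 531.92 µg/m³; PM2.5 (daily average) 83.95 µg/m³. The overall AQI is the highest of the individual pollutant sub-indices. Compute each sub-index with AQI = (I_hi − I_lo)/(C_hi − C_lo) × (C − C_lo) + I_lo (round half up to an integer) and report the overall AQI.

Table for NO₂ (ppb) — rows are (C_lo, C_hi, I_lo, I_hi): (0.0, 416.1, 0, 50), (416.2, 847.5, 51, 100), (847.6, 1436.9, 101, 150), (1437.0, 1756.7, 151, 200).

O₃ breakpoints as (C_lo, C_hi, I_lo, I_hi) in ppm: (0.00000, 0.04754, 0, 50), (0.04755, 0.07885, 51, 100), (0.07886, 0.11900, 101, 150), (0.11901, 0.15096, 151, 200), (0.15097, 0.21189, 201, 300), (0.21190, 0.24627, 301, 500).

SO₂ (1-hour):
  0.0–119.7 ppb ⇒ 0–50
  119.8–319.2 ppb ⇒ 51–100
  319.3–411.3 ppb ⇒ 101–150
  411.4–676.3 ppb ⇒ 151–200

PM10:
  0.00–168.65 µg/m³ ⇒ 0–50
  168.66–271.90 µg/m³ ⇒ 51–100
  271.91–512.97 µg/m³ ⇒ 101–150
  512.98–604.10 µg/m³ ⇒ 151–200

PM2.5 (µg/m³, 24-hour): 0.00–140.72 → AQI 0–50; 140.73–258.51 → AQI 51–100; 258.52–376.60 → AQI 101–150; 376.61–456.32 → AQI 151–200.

234

NO₂: 110.8 lies in 0.0–416.1, so I_lo=0, I_hi=50, C_lo=0.0, C_hi=416.1.
(50−0)/(416.1−0.0) × (110.8−0.0) + 0 = 50/416.1 × 110.8 + 0 ≈ 13.31 → 13.
O₃: 0.17106 lies in 0.15097–0.21189, so I_lo=201, I_hi=300, C_lo=0.15097, C_hi=0.21189.
(300−201)/(0.21189−0.15097) × (0.17106−0.15097) + 201 = 99/0.06092 × 0.02009 + 201 ≈ 233.65 → 234.
SO₂: 301.4 lies in 119.8–319.2, so I_lo=51, I_hi=100, C_lo=119.8, C_hi=319.2.
(100−51)/(319.2−119.8) × (301.4−119.8) + 51 = 49/199.4 × 181.6 + 51 ≈ 95.63 → 96.
PM10: 531.92 lies in 512.98–604.10, so I_lo=151, I_hi=200, C_lo=512.98, C_hi=604.10.
(200−151)/(604.10−512.98) × (531.92−512.98) + 151 = 49/91.12 × 18.94 + 151 ≈ 161.19 → 161.
PM2.5 83.95: bracket 0.00–140.72 → index 0–50; slope 50/140.72, offset 83.95.
AQI = 0 + 50/140.72·83.95 ≈ 29.83 ⇒ 30.
Sub-indices: NO₂→13, O₃→234, SO₂→96, PM10→161, PM2.5→30. Overall AQI = max = 234; dominant pollutant is O₃.
AQI 234: Very Unhealthy.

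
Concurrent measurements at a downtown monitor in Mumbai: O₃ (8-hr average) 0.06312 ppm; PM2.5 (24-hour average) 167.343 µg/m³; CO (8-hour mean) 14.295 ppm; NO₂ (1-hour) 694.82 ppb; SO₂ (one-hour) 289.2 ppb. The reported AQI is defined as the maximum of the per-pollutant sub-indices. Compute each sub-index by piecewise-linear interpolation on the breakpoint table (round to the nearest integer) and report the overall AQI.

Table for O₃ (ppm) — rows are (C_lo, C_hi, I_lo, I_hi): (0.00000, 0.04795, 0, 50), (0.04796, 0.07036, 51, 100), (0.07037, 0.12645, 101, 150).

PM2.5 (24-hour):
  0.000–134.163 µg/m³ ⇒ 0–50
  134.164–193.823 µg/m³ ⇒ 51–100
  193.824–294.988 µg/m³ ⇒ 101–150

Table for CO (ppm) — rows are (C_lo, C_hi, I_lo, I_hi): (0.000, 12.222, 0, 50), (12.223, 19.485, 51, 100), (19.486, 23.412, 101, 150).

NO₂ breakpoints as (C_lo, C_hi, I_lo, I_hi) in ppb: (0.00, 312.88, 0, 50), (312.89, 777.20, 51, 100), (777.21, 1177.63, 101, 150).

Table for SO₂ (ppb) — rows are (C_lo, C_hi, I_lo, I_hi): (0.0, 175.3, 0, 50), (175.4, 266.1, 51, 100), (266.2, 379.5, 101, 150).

111

O₃: row 0.04796–0.07036 (AQI 51–100). (100−51)·(0.06312−0.04796)/(0.07036−0.04796) + 51 = 49·0.01516/0.02240 + 51 ≈ 84.16 → 84.
PM2.5: 167.343 lies in 134.164–193.823, so I_lo=51, I_hi=100, C_lo=134.164, C_hi=193.823.
(100−51)/(193.823−134.164) × (167.343−134.164) + 51 = 49/59.659 × 33.179 + 51 ≈ 78.25 → 78.
CO: row 12.223–19.485 (AQI 51–100). (100−51)·(14.295−12.223)/(19.485−12.223) + 51 = 49·2.072/7.262 + 51 ≈ 64.98 → 65.
NO₂: row 312.89–777.20 (AQI 51–100). (100−51)·(694.82−312.89)/(777.20−312.89) + 51 = 49·381.93/464.31 + 51 ≈ 91.31 → 91.
SO₂: 289.2 ∈ [266.2, 379.5] ↔ index [101, 150].
101 + (289.2−266.2)·(150−101)/(379.5−266.2) = 101 + 23.0·49/113.3 ≈ 110.95, so AQI = 111.
Sub-indices: O₃→84, PM2.5→78, CO→65, NO₂→91, SO₂→111. Overall AQI = max = 111; dominant pollutant is SO₂.
AQI 111: Unhealthy for Sensitive Groups.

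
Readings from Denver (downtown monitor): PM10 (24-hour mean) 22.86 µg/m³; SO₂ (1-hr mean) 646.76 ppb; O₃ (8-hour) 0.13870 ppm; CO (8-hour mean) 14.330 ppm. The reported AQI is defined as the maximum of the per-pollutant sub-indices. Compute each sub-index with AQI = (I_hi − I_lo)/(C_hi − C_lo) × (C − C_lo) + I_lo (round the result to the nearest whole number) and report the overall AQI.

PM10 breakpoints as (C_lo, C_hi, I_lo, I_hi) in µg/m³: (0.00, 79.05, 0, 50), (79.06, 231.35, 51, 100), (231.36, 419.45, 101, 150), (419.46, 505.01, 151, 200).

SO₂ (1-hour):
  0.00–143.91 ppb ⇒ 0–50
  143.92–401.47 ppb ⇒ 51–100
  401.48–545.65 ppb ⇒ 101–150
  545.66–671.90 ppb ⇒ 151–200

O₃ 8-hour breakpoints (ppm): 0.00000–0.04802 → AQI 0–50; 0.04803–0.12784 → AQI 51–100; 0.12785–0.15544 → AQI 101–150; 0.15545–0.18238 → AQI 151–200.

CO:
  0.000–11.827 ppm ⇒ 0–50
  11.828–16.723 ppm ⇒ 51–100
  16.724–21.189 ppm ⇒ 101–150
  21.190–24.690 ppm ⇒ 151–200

190

PM10 22.86: bracket 0.00–79.05 → index 0–50; slope 50/79.05, offset 22.86.
AQI = 0 + 50/79.05·22.86 ≈ 14.46 ⇒ 14.
SO₂: 646.76 lies in 545.66–671.90, so I_lo=151, I_hi=200, C_lo=545.66, C_hi=671.90.
(200−151)/(671.90−545.66) × (646.76−545.66) + 151 = 49/126.24 × 101.10 + 151 ≈ 190.24 → 190.
O₃: 0.13870 lies in 0.12785–0.15544, so I_lo=101, I_hi=150, C_lo=0.12785, C_hi=0.15544.
(150−101)/(0.15544−0.12785) × (0.13870−0.12785) + 101 = 49/0.02759 × 0.01085 + 101 ≈ 120.27 → 120.
CO: 14.330 lies in 11.828–16.723, so I_lo=51, I_hi=100, C_lo=11.828, C_hi=16.723.
(100−51)/(16.723−11.828) × (14.330−11.828) + 51 = 49/4.895 × 2.502 + 51 ≈ 76.05 → 76.
Sub-indices: PM10→14, SO₂→190, O₃→120, CO→76. Overall AQI = max = 190; dominant pollutant is SO₂.
AQI 190: Unhealthy.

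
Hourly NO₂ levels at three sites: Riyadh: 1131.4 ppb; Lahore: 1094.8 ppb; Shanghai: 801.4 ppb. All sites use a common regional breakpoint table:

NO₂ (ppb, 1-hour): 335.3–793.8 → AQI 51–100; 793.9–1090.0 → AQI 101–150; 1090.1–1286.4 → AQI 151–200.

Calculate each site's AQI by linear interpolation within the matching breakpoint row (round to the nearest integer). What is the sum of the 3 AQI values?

415

Riyadh 1131.4: bracket 1090.1–1286.4 → index 151–200; slope 49/196.3, offset 41.3.
AQI = 151 + 49/196.3·41.3 ≈ 161.31 ⇒ 161.
Lahore: 1094.8 lies in 1090.1–1286.4, so I_lo=151, I_hi=200, C_lo=1090.1, C_hi=1286.4.
(200−151)/(1286.4−1090.1) × (1094.8−1090.1) + 151 = 49/196.3 × 4.7 + 151 ≈ 152.17 → 152.
Shanghai: 801.4 ∈ [793.9, 1090.0] ↔ index [101, 150].
101 + (801.4−793.9)·(150−101)/(1090.0−793.9) = 101 + 7.5·49/296.1 ≈ 102.24, so AQI = 102.
AQIs: Riyadh=161, Lahore=152, Shanghai=102. Sum = 161 + 152 + 102 = 415.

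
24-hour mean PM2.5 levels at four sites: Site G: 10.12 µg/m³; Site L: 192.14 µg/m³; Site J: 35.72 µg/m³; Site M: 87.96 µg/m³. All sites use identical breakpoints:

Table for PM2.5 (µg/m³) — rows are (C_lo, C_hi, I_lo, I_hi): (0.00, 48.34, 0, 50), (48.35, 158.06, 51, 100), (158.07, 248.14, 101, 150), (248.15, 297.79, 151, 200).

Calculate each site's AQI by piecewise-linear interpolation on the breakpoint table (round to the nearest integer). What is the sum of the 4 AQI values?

Site G: 10.12 lies in 0.00–48.34, so I_lo=0, I_hi=50, C_lo=0.00, C_hi=48.34.
(50−0)/(48.34−0.00) × (10.12−0.00) + 0 = 50/48.34 × 10.12 + 0 ≈ 10.47 → 10.
Site L: row 158.07–248.14 (AQI 101–150). (150−101)·(192.14−158.07)/(248.14−158.07) + 101 = 49·34.07/90.07 + 101 ≈ 119.53 → 120.
Site J: row 0.00–48.34 (AQI 0–50). (50−0)·(35.72−0.00)/(48.34−0.00) + 0 = 50·35.72/48.34 + 0 ≈ 36.95 → 37.
Site M: 87.96 lies in 48.35–158.06, so I_lo=51, I_hi=100, C_lo=48.35, C_hi=158.06.
(100−51)/(158.06−48.35) × (87.96−48.35) + 51 = 49/109.71 × 39.61 + 51 ≈ 68.69 → 69.
AQIs: Site G=10, Site L=120, Site J=37, Site M=69. Sum = 10 + 120 + 37 + 69 = 236.

236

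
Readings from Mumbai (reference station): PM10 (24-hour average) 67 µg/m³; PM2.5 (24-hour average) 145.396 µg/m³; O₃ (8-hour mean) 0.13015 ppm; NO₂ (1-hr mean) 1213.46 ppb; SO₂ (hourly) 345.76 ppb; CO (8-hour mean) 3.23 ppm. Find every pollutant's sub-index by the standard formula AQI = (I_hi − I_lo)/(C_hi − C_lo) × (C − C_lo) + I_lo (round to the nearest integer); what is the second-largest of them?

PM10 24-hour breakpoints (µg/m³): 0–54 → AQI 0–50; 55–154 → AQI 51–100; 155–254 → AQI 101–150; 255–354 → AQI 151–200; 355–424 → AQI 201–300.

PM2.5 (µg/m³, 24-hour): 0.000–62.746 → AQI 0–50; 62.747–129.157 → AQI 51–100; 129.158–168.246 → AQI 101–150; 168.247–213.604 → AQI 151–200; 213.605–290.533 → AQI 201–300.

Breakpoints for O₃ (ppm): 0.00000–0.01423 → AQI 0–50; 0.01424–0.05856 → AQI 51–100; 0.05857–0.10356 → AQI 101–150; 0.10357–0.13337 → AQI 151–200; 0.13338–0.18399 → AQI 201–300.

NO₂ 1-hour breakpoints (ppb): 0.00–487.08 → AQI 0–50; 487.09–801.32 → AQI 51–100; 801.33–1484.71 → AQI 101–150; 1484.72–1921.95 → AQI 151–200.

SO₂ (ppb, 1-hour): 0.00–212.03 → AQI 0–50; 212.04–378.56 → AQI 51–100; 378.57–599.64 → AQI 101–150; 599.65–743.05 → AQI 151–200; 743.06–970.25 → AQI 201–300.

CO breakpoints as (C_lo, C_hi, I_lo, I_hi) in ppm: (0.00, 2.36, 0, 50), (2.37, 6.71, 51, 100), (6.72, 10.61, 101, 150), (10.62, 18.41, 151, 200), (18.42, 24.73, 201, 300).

PM10 67: bracket 55–154 → index 51–100; slope 49/99, offset 12.
AQI = 51 + 49/99·12 ≈ 56.94 ⇒ 57.
PM2.5: 145.396 ∈ [129.158, 168.246] ↔ index [101, 150].
101 + (145.396−129.158)·(150−101)/(168.246−129.158) = 101 + 16.238·49/39.088 ≈ 121.36, so AQI = 121.
O₃: row 0.10357–0.13337 (AQI 151–200). (200−151)·(0.13015−0.10357)/(0.13337−0.10357) + 151 = 49·0.02658/0.02980 + 151 ≈ 194.71 → 195.
NO₂: 1213.46 ∈ [801.33, 1484.71] ↔ index [101, 150].
101 + (1213.46−801.33)·(150−101)/(1484.71−801.33) = 101 + 412.13·49/683.38 ≈ 130.55, so AQI = 131.
SO₂: 345.76 lies in 212.04–378.56, so I_lo=51, I_hi=100, C_lo=212.04, C_hi=378.56.
(100−51)/(378.56−212.04) × (345.76−212.04) + 51 = 49/166.52 × 133.72 + 51 ≈ 90.35 → 90.
CO: row 2.37–6.71 (AQI 51–100). (100−51)·(3.23−2.37)/(6.71−2.37) + 51 = 49·0.86/4.34 + 51 ≈ 60.71 → 61.
Sub-indices: PM10→57, PM2.5→121, O₃→195, NO₂→131, SO₂→90, CO→61. Ranked high→low: 195, 131, 121, 90, 61, 57. Second-highest sub-index = 131.

131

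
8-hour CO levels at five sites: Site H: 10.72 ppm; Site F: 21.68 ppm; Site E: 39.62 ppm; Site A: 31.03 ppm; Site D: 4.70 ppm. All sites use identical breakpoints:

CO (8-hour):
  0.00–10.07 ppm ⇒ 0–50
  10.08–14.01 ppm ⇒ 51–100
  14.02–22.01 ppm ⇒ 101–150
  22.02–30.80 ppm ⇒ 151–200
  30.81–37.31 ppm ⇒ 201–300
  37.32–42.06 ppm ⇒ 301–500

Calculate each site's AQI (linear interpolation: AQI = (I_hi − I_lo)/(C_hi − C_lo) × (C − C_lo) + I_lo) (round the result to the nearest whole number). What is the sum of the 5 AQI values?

832

Site H: 10.72 lies in 10.08–14.01, so I_lo=51, I_hi=100, C_lo=10.08, C_hi=14.01.
(100−51)/(14.01−10.08) × (10.72−10.08) + 51 = 49/3.93 × 0.64 + 51 ≈ 58.98 → 59.
Site F: 21.68 ∈ [14.02, 22.01] ↔ index [101, 150].
101 + (21.68−14.02)·(150−101)/(22.01−14.02) = 101 + 7.66·49/7.99 ≈ 147.98, so AQI = 148.
Site E: 39.62 ∈ [37.32, 42.06] ↔ index [301, 500].
301 + (39.62−37.32)·(500−301)/(42.06−37.32) = 301 + 2.30·199/4.74 ≈ 397.56, so AQI = 398.
Site A: row 30.81–37.31 (AQI 201–300). (300−201)·(31.03−30.81)/(37.31−30.81) + 201 = 99·0.22/6.50 + 201 ≈ 204.35 → 204.
Site D: 4.70 ∈ [0.00, 10.07] ↔ index [0, 50].
0 + (4.70−0.00)·(50−0)/(10.07−0.00) = 0 + 4.70·50/10.07 ≈ 23.34, so AQI = 23.
AQIs: Site H=59, Site F=148, Site E=398, Site A=204, Site D=23. Sum = 59 + 148 + 398 + 204 + 23 = 832.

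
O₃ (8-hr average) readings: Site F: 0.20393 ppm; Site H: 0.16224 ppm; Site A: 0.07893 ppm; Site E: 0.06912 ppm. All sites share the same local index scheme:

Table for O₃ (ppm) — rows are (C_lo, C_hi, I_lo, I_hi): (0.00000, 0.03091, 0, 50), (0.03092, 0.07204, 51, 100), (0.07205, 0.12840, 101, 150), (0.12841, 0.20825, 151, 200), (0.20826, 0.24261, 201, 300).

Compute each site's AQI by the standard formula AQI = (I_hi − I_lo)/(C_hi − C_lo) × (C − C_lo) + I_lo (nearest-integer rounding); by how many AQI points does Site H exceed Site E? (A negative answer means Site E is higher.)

Site F 0.20393: bracket 0.12841–0.20825 → index 151–200; slope 49/0.07984, offset 0.07552.
AQI = 151 + 49/0.07984·0.07552 ≈ 197.35 ⇒ 197.
Site H: 0.16224 ∈ [0.12841, 0.20825] ↔ index [151, 200].
151 + (0.16224−0.12841)·(200−151)/(0.20825−0.12841) = 151 + 0.03383·49/0.07984 ≈ 171.76, so AQI = 172.
Site A: 0.07893 lies in 0.07205–0.12840, so I_lo=101, I_hi=150, C_lo=0.07205, C_hi=0.12840.
(150−101)/(0.12840−0.07205) × (0.07893−0.07205) + 101 = 49/0.05635 × 0.00688 + 101 ≈ 106.98 → 107.
Site E 0.06912: bracket 0.03092–0.07204 → index 51–100; slope 49/0.04112, offset 0.03820.
AQI = 51 + 49/0.04112·0.03820 ≈ 96.52 ⇒ 97.
AQIs: Site F=197, Site H=172, Site A=107, Site E=97. Site H (172) − Site E (97) = 75.

75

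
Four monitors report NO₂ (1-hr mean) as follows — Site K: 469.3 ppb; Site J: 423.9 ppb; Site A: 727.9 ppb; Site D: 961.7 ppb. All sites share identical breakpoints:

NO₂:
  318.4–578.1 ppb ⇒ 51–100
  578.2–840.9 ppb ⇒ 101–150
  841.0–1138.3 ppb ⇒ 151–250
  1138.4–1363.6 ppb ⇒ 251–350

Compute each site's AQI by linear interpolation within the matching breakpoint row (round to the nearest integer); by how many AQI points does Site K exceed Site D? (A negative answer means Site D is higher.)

Site K: row 318.4–578.1 (AQI 51–100). (100−51)·(469.3−318.4)/(578.1−318.4) + 51 = 49·150.9/259.7 + 51 ≈ 79.47 → 79.
Site J: row 318.4–578.1 (AQI 51–100). (100−51)·(423.9−318.4)/(578.1−318.4) + 51 = 49·105.5/259.7 + 51 ≈ 70.91 → 71.
Site A: 727.9 lies in 578.2–840.9, so I_lo=101, I_hi=150, C_lo=578.2, C_hi=840.9.
(150−101)/(840.9−578.2) × (727.9−578.2) + 101 = 49/262.7 × 149.7 + 101 ≈ 128.92 → 129.
Site D 961.7: bracket 841.0–1138.3 → index 151–250; slope 99/297.3, offset 120.7.
AQI = 151 + 99/297.3·120.7 ≈ 191.19 ⇒ 191.
AQIs: Site K=79, Site J=71, Site A=129, Site D=191. Site K (79) − Site D (191) = -112.

-112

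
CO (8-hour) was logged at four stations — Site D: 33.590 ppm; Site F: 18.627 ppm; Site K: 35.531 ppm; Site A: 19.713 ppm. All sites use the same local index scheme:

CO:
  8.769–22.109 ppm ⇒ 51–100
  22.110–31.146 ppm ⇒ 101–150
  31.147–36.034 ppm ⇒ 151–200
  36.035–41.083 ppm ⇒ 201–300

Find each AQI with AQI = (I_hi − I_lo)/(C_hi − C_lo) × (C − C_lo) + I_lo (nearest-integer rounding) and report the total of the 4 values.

Site D: 33.590 ∈ [31.147, 36.034] ↔ index [151, 200].
151 + (33.590−31.147)·(200−151)/(36.034−31.147) = 151 + 2.443·49/4.887 ≈ 175.49, so AQI = 175.
Site F: 18.627 lies in 8.769–22.109, so I_lo=51, I_hi=100, C_lo=8.769, C_hi=22.109.
(100−51)/(22.109−8.769) × (18.627−8.769) + 51 = 49/13.340 × 9.858 + 51 ≈ 87.21 → 87.
Site K 35.531: bracket 31.147–36.034 → index 151–200; slope 49/4.887, offset 4.384.
AQI = 151 + 49/4.887·4.384 ≈ 194.96 ⇒ 195.
Site A 19.713: bracket 8.769–22.109 → index 51–100; slope 49/13.340, offset 10.944.
AQI = 51 + 49/13.340·10.944 ≈ 91.20 ⇒ 91.
AQIs: Site D=175, Site F=87, Site K=195, Site A=91. Sum = 175 + 87 + 195 + 91 = 548.

548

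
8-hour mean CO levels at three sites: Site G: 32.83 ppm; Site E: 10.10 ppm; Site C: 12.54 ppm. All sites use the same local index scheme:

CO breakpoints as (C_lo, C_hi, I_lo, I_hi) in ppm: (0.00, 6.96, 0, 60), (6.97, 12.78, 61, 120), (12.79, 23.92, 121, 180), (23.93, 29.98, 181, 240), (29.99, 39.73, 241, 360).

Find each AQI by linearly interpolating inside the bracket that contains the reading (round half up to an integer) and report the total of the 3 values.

487

Site G: row 29.99–39.73 (AQI 241–360). (360−241)·(32.83−29.99)/(39.73−29.99) + 241 = 119·2.84/9.74 + 241 ≈ 275.70 → 276.
Site E 10.10: bracket 6.97–12.78 → index 61–120; slope 59/5.81, offset 3.13.
AQI = 61 + 59/5.81·3.13 ≈ 92.78 ⇒ 93.
Site C: 12.54 ∈ [6.97, 12.78] ↔ index [61, 120].
61 + (12.54−6.97)·(120−61)/(12.78−6.97) = 61 + 5.57·59/5.81 ≈ 117.56, so AQI = 118.
AQIs: Site G=276, Site E=93, Site C=118. Sum = 276 + 93 + 118 = 487.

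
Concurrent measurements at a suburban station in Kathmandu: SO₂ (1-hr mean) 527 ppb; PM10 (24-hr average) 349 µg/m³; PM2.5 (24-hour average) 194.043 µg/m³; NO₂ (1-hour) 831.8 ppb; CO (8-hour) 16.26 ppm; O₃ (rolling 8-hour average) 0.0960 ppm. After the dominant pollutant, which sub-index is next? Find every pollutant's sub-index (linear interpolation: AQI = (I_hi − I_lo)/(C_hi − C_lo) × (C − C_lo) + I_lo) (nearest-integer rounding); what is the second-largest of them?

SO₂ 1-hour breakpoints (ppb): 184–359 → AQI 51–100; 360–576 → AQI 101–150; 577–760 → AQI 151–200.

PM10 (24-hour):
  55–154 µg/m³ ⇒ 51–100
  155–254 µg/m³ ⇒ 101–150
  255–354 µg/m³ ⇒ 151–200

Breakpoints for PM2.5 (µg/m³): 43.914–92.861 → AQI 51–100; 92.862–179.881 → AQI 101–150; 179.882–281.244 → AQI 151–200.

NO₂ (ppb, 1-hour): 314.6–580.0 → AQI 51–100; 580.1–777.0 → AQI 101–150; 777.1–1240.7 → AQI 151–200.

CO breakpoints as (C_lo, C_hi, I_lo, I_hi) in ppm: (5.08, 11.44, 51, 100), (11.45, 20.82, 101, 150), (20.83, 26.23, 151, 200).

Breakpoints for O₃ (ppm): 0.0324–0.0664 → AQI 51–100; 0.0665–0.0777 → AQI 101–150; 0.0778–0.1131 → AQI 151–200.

176

SO₂: 527 lies in 360–576, so I_lo=101, I_hi=150, C_lo=360, C_hi=576.
(150−101)/(576−360) × (527−360) + 101 = 49/216 × 167 + 101 ≈ 138.88 → 139.
PM10: row 255–354 (AQI 151–200). (200−151)·(349−255)/(354−255) + 151 = 49·94/99 + 151 ≈ 197.53 → 198.
PM2.5: 194.043 lies in 179.882–281.244, so I_lo=151, I_hi=200, C_lo=179.882, C_hi=281.244.
(200−151)/(281.244−179.882) × (194.043−179.882) + 151 = 49/101.362 × 14.161 + 151 ≈ 157.85 → 158.
NO₂: row 777.1–1240.7 (AQI 151–200). (200−151)·(831.8−777.1)/(1240.7−777.1) + 151 = 49·54.7/463.6 + 151 ≈ 156.78 → 157.
CO 16.26: bracket 11.45–20.82 → index 101–150; slope 49/9.37, offset 4.81.
AQI = 101 + 49/9.37·4.81 ≈ 126.15 ⇒ 126.
O₃: 0.0960 lies in 0.0778–0.1131, so I_lo=151, I_hi=200, C_lo=0.0778, C_hi=0.1131.
(200−151)/(0.1131−0.0778) × (0.0960−0.0778) + 151 = 49/0.0353 × 0.0182 + 151 ≈ 176.26 → 176.
Sub-indices: SO₂→139, PM10→198, PM2.5→158, NO₂→157, CO→126, O₃→176. Ranked high→low: 198, 176, 158, 157, 139, 126. Second-highest sub-index = 176.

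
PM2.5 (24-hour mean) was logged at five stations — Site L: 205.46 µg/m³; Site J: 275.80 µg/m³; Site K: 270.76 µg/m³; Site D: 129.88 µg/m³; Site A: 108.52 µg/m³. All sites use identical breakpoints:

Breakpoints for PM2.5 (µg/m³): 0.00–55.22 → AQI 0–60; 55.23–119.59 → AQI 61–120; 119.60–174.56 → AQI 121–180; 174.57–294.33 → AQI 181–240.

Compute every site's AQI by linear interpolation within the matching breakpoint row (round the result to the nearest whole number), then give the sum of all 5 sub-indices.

897

Site L: row 174.57–294.33 (AQI 181–240). (240−181)·(205.46−174.57)/(294.33−174.57) + 181 = 59·30.89/119.76 + 181 ≈ 196.22 → 196.
Site J: row 174.57–294.33 (AQI 181–240). (240−181)·(275.80−174.57)/(294.33−174.57) + 181 = 59·101.23/119.76 + 181 ≈ 230.87 → 231.
Site K: 270.76 lies in 174.57–294.33, so I_lo=181, I_hi=240, C_lo=174.57, C_hi=294.33.
(240−181)/(294.33−174.57) × (270.76−174.57) + 181 = 59/119.76 × 96.19 + 181 ≈ 228.39 → 228.
Site D: 129.88 lies in 119.60–174.56, so I_lo=121, I_hi=180, C_lo=119.60, C_hi=174.56.
(180−121)/(174.56−119.60) × (129.88−119.60) + 121 = 59/54.96 × 10.28 + 121 ≈ 132.04 → 132.
Site A: row 55.23–119.59 (AQI 61–120). (120−61)·(108.52−55.23)/(119.59−55.23) + 61 = 59·53.29/64.36 + 61 ≈ 109.85 → 110.
AQIs: Site L=196, Site J=231, Site K=228, Site D=132, Site A=110. Sum = 196 + 231 + 228 + 132 + 110 = 897.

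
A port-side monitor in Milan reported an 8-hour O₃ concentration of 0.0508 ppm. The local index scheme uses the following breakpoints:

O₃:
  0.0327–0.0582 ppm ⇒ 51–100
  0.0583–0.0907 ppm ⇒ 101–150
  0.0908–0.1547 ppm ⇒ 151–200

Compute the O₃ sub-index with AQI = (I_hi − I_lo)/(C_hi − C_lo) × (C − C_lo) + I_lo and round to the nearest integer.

O₃: 0.0508 lies in 0.0327–0.0582, so I_lo=51, I_hi=100, C_lo=0.0327, C_hi=0.0582.
(100−51)/(0.0582−0.0327) × (0.0508−0.0327) + 51 = 49/0.0255 × 0.0181 + 51 ≈ 85.78 → 86.

86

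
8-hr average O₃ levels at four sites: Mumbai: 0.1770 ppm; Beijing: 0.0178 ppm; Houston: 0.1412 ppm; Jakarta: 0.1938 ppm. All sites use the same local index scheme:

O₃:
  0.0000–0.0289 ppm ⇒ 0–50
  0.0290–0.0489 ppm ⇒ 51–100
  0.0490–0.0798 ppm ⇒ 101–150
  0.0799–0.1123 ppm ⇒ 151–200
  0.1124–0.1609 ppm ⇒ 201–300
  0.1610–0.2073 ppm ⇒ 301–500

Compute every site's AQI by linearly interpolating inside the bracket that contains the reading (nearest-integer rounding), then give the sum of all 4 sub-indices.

1103

Mumbai 0.1770: bracket 0.1610–0.2073 → index 301–500; slope 199/0.0463, offset 0.0160.
AQI = 301 + 199/0.0463·0.0160 ≈ 369.77 ⇒ 370.
Beijing 0.0178: bracket 0.0000–0.0289 → index 0–50; slope 50/0.0289, offset 0.0178.
AQI = 0 + 50/0.0289·0.0178 ≈ 30.80 ⇒ 31.
Houston 0.1412: bracket 0.1124–0.1609 → index 201–300; slope 99/0.0485, offset 0.0288.
AQI = 201 + 99/0.0485·0.0288 ≈ 259.79 ⇒ 260.
Jakarta: 0.1938 lies in 0.1610–0.2073, so I_lo=301, I_hi=500, C_lo=0.1610, C_hi=0.2073.
(500−301)/(0.2073−0.1610) × (0.1938−0.1610) + 301 = 199/0.0463 × 0.0328 + 301 ≈ 441.98 → 442.
AQIs: Mumbai=370, Beijing=31, Houston=260, Jakarta=442. Sum = 370 + 31 + 260 + 442 = 1103.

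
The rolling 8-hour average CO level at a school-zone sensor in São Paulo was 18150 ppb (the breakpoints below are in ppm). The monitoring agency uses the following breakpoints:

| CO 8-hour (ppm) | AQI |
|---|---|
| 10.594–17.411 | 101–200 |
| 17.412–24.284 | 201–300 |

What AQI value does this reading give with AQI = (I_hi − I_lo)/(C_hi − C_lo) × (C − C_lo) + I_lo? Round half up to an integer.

212

Convert: 18150 ppb = 18.150 ppm.
CO: 18.150 ∈ [17.412, 24.284] ↔ index [201, 300].
201 + (18.150−17.412)·(300−201)/(24.284−17.412) = 201 + 0.738·99/6.872 ≈ 211.63, so AQI = 212.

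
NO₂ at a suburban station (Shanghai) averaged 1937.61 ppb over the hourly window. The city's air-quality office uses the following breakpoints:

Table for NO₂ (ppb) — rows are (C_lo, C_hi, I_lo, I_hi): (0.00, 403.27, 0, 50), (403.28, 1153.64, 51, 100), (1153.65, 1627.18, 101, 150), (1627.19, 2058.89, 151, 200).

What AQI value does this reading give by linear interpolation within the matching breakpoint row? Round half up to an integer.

186

NO₂: 1937.61 lies in 1627.19–2058.89, so I_lo=151, I_hi=200, C_lo=1627.19, C_hi=2058.89.
(200−151)/(2058.89−1627.19) × (1937.61−1627.19) + 151 = 49/431.70 × 310.42 + 151 ≈ 186.23 → 186.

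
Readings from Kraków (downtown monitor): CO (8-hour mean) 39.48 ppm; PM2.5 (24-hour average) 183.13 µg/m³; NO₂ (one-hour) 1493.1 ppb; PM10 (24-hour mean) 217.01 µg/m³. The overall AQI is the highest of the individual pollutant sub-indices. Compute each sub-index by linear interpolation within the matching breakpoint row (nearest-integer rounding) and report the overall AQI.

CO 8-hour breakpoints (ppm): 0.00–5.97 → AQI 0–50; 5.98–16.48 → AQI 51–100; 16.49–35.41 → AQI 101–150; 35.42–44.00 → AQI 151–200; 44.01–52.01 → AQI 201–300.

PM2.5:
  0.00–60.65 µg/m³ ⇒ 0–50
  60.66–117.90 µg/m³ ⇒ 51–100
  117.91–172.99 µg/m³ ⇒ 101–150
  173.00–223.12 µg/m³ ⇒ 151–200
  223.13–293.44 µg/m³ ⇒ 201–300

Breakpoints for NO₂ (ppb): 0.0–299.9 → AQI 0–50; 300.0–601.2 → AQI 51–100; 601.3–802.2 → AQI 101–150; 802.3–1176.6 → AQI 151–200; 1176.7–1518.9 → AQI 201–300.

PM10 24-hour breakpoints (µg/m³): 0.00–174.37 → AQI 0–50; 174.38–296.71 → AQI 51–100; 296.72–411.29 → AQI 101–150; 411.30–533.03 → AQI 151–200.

293

CO: 39.48 ∈ [35.42, 44.00] ↔ index [151, 200].
151 + (39.48−35.42)·(200−151)/(44.00−35.42) = 151 + 4.06·49/8.58 ≈ 174.19, so AQI = 174.
PM2.5: 183.13 ∈ [173.00, 223.12] ↔ index [151, 200].
151 + (183.13−173.00)·(200−151)/(223.12−173.00) = 151 + 10.13·49/50.12 ≈ 160.90, so AQI = 161.
NO₂ 1493.1: bracket 1176.7–1518.9 → index 201–300; slope 99/342.2, offset 316.4.
AQI = 201 + 99/342.2·316.4 ≈ 292.54 ⇒ 293.
PM10: 217.01 lies in 174.38–296.71, so I_lo=51, I_hi=100, C_lo=174.38, C_hi=296.71.
(100−51)/(296.71−174.38) × (217.01−174.38) + 51 = 49/122.33 × 42.63 + 51 ≈ 68.08 → 68.
Sub-indices: CO→174, PM2.5→161, NO₂→293, PM10→68. Overall AQI = max = 293; dominant pollutant is NO₂.
AQI 293: Very Unhealthy.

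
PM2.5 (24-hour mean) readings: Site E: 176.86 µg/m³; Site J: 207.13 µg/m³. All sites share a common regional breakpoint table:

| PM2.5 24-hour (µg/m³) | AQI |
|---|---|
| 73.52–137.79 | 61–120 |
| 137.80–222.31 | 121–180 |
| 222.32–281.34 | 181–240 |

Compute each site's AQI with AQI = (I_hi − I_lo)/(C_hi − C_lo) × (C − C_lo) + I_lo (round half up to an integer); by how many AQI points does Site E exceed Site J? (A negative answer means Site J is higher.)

-21

Site E 176.86: bracket 137.80–222.31 → index 121–180; slope 59/84.51, offset 39.06.
AQI = 121 + 59/84.51·39.06 ≈ 148.27 ⇒ 148.
Site J: 207.13 lies in 137.80–222.31, so I_lo=121, I_hi=180, C_lo=137.80, C_hi=222.31.
(180−121)/(222.31−137.80) × (207.13−137.80) + 121 = 59/84.51 × 69.33 + 121 ≈ 169.40 → 169.
AQIs: Site E=148, Site J=169. Site E (148) − Site J (169) = -21.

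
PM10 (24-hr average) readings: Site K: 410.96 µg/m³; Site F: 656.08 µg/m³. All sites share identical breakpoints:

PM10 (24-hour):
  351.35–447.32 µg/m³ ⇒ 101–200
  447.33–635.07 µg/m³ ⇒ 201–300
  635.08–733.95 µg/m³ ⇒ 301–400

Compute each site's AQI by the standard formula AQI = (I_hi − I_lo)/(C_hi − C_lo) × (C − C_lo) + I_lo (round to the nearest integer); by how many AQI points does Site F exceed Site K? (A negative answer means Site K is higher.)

Site K: 410.96 ∈ [351.35, 447.32] ↔ index [101, 200].
101 + (410.96−351.35)·(200−101)/(447.32−351.35) = 101 + 59.61·99/95.97 ≈ 162.49, so AQI = 162.
Site F: 656.08 lies in 635.08–733.95, so I_lo=301, I_hi=400, C_lo=635.08, C_hi=733.95.
(400−301)/(733.95−635.08) × (656.08−635.08) + 301 = 99/98.87 × 21.00 + 301 ≈ 322.03 → 322.
AQIs: Site K=162, Site F=322. Site F (322) − Site K (162) = 160.

160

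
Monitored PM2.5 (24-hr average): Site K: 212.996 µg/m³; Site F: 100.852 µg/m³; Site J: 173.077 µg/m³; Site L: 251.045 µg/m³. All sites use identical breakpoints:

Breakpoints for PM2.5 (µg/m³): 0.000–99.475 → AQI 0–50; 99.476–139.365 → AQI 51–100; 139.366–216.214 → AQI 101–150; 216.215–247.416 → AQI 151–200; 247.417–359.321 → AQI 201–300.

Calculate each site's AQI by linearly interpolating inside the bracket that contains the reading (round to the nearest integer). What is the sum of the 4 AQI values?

527

Site K: 212.996 lies in 139.366–216.214, so I_lo=101, I_hi=150, C_lo=139.366, C_hi=216.214.
(150−101)/(216.214−139.366) × (212.996−139.366) + 101 = 49/76.848 × 73.630 + 101 ≈ 147.95 → 148.
Site F: row 99.476–139.365 (AQI 51–100). (100−51)·(100.852−99.476)/(139.365−99.476) + 51 = 49·1.376/39.889 + 51 ≈ 52.69 → 53.
Site J 173.077: bracket 139.366–216.214 → index 101–150; slope 49/76.848, offset 33.711.
AQI = 101 + 49/76.848·33.711 ≈ 122.49 ⇒ 122.
Site L: 251.045 lies in 247.417–359.321, so I_lo=201, I_hi=300, C_lo=247.417, C_hi=359.321.
(300−201)/(359.321−247.417) × (251.045−247.417) + 201 = 99/111.904 × 3.628 + 201 ≈ 204.21 → 204.
AQIs: Site K=148, Site F=53, Site J=122, Site L=204. Sum = 148 + 53 + 122 + 204 = 527.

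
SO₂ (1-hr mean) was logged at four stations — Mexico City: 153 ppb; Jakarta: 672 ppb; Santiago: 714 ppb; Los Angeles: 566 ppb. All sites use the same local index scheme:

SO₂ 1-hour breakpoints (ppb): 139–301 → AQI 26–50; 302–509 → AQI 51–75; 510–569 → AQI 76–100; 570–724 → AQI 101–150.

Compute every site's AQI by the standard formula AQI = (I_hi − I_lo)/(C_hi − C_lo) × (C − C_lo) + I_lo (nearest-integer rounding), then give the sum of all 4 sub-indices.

407

Mexico City 153: bracket 139–301 → index 26–50; slope 24/162, offset 14.
AQI = 26 + 24/162·14 ≈ 28.07 ⇒ 28.
Jakarta 672: bracket 570–724 → index 101–150; slope 49/154, offset 102.
AQI = 101 + 49/154·102 ≈ 133.45 ⇒ 133.
Santiago: 714 ∈ [570, 724] ↔ index [101, 150].
101 + (714−570)·(150−101)/(724−570) = 101 + 144·49/154 ≈ 146.82, so AQI = 147.
Los Angeles: 566 lies in 510–569, so I_lo=76, I_hi=100, C_lo=510, C_hi=569.
(100−76)/(569−510) × (566−510) + 76 = 24/59 × 56 + 76 ≈ 98.78 → 99.
AQIs: Mexico City=28, Jakarta=133, Santiago=147, Los Angeles=99. Sum = 28 + 133 + 147 + 99 = 407.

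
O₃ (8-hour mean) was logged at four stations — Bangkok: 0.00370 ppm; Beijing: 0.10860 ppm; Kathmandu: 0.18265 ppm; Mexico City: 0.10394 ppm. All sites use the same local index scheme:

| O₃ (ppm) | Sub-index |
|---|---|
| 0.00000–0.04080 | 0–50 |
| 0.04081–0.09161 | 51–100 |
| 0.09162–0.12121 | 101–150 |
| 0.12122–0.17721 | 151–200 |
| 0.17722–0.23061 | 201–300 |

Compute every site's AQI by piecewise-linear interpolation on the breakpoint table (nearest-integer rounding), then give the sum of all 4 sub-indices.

466

Bangkok: row 0.00000–0.04080 (AQI 0–50). (50−0)·(0.00370−0.00000)/(0.04080−0.00000) + 0 = 50·0.00370/0.04080 + 0 ≈ 4.53 → 5.
Beijing: 0.10860 lies in 0.09162–0.12121, so I_lo=101, I_hi=150, C_lo=0.09162, C_hi=0.12121.
(150−101)/(0.12121−0.09162) × (0.10860−0.09162) + 101 = 49/0.02959 × 0.01698 + 101 ≈ 129.12 → 129.
Kathmandu: 0.18265 ∈ [0.17722, 0.23061] ↔ index [201, 300].
201 + (0.18265−0.17722)·(300−201)/(0.23061−0.17722) = 201 + 0.00543·99/0.05339 ≈ 211.07, so AQI = 211.
Mexico City: 0.10394 lies in 0.09162–0.12121, so I_lo=101, I_hi=150, C_lo=0.09162, C_hi=0.12121.
(150−101)/(0.12121−0.09162) × (0.10394−0.09162) + 101 = 49/0.02959 × 0.01232 + 101 ≈ 121.40 → 121.
AQIs: Bangkok=5, Beijing=129, Kathmandu=211, Mexico City=121. Sum = 5 + 129 + 211 + 121 = 466.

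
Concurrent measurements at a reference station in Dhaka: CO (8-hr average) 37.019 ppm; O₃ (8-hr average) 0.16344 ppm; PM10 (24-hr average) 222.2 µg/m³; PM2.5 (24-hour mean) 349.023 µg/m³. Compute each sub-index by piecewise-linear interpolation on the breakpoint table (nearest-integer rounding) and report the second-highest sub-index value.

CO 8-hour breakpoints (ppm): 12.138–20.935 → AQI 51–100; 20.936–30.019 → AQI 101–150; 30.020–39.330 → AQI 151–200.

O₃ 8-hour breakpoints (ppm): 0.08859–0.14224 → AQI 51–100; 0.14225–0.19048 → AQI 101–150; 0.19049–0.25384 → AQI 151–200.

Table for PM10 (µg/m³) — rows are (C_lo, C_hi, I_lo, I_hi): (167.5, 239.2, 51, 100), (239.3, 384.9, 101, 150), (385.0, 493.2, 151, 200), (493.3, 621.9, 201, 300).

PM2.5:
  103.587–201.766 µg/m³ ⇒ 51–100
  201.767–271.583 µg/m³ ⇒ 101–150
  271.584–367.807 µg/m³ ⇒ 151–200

188

CO: 37.019 ∈ [30.020, 39.330] ↔ index [151, 200].
151 + (37.019−30.020)·(200−151)/(39.330−30.020) = 151 + 6.999·49/9.310 ≈ 187.84, so AQI = 188.
O₃: 0.16344 ∈ [0.14225, 0.19048] ↔ index [101, 150].
101 + (0.16344−0.14225)·(150−101)/(0.19048−0.14225) = 101 + 0.02119·49/0.04823 ≈ 122.53, so AQI = 123.
PM10: 222.2 ∈ [167.5, 239.2] ↔ index [51, 100].
51 + (222.2−167.5)·(100−51)/(239.2−167.5) = 51 + 54.7·49/71.7 ≈ 88.38, so AQI = 88.
PM2.5: 349.023 ∈ [271.584, 367.807] ↔ index [151, 200].
151 + (349.023−271.584)·(200−151)/(367.807−271.584) = 151 + 77.439·49/96.223 ≈ 190.43, so AQI = 190.
Sub-indices: CO→188, O₃→123, PM10→88, PM2.5→190. Ranked high→low: 190, 188, 123, 88. Second-highest sub-index = 188.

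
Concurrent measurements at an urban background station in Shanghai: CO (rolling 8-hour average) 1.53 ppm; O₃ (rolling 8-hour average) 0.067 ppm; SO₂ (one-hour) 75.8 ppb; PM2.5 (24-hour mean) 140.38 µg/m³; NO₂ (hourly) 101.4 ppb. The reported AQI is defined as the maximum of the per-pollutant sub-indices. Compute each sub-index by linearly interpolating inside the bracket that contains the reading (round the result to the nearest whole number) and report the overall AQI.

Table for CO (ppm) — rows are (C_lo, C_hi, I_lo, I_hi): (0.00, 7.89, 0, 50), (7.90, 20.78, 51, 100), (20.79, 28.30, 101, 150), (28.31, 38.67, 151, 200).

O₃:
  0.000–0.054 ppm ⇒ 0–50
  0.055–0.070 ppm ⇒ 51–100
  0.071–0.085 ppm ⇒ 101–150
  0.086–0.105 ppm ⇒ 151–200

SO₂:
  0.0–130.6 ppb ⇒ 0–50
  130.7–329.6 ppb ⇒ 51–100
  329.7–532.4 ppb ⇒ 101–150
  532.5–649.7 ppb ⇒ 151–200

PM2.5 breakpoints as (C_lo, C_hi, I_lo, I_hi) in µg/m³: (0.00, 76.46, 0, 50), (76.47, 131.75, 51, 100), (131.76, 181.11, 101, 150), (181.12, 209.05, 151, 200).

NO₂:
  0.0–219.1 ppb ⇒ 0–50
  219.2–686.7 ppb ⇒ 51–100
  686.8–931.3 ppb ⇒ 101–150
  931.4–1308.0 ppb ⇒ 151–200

110

CO: row 0.00–7.89 (AQI 0–50). (50−0)·(1.53−0.00)/(7.89−0.00) + 0 = 50·1.53/7.89 + 0 ≈ 9.70 → 10.
O₃: row 0.055–0.070 (AQI 51–100). (100−51)·(0.067−0.055)/(0.070−0.055) + 51 = 49·0.012/0.015 + 51 ≈ 90.20 → 90.
SO₂: 75.8 lies in 0.0–130.6, so I_lo=0, I_hi=50, C_lo=0.0, C_hi=130.6.
(50−0)/(130.6−0.0) × (75.8−0.0) + 0 = 50/130.6 × 75.8 + 0 ≈ 29.02 → 29.
PM2.5: row 131.76–181.11 (AQI 101–150). (150−101)·(140.38−131.76)/(181.11−131.76) + 101 = 49·8.62/49.35 + 101 ≈ 109.56 → 110.
NO₂: row 0.0–219.1 (AQI 0–50). (50−0)·(101.4−0.0)/(219.1−0.0) + 0 = 50·101.4/219.1 + 0 ≈ 23.14 → 23.
Sub-indices: CO→10, O₃→90, SO₂→29, PM2.5→110, NO₂→23. Overall AQI = max = 110; dominant pollutant is PM2.5.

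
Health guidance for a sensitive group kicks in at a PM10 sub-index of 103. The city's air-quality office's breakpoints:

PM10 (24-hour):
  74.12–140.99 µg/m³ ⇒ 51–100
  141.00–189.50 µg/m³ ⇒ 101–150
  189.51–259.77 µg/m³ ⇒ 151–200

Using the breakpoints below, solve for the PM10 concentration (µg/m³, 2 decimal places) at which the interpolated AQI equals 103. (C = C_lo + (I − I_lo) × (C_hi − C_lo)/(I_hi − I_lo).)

AQI 103 lies in the 101–150 band, which corresponds to 141.00–189.50 µg/m³.
C = 141.00 + (103−101)×(189.50−141.00)/(150−101) = 141.00 + 2×48.50/49 ≈ 142.9796 µg/m³ → 142.98 µg/m³ to 2 dp.

142.98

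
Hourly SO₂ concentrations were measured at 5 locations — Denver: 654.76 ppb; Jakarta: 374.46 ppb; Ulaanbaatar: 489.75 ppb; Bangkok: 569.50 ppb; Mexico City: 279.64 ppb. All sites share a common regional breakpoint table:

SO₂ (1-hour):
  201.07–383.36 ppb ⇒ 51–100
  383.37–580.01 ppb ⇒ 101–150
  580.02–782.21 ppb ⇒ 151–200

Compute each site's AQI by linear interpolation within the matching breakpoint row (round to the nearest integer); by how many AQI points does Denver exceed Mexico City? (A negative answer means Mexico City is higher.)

Denver 654.76: bracket 580.02–782.21 → index 151–200; slope 49/202.19, offset 74.74.
AQI = 151 + 49/202.19·74.74 ≈ 169.11 ⇒ 169.
Jakarta: 374.46 ∈ [201.07, 383.36] ↔ index [51, 100].
51 + (374.46−201.07)·(100−51)/(383.36−201.07) = 51 + 173.39·49/182.29 ≈ 97.61, so AQI = 98.
Ulaanbaatar: 489.75 ∈ [383.37, 580.01] ↔ index [101, 150].
101 + (489.75−383.37)·(150−101)/(580.01−383.37) = 101 + 106.38·49/196.64 ≈ 127.51, so AQI = 128.
Bangkok: row 383.37–580.01 (AQI 101–150). (150−101)·(569.50−383.37)/(580.01−383.37) + 101 = 49·186.13/196.64 + 101 ≈ 147.38 → 147.
Mexico City: 279.64 ∈ [201.07, 383.36] ↔ index [51, 100].
51 + (279.64−201.07)·(100−51)/(383.36−201.07) = 51 + 78.57·49/182.29 ≈ 72.12, so AQI = 72.
AQIs: Denver=169, Jakarta=98, Ulaanbaatar=128, Bangkok=147, Mexico City=72. Denver (169) − Mexico City (72) = 97.

97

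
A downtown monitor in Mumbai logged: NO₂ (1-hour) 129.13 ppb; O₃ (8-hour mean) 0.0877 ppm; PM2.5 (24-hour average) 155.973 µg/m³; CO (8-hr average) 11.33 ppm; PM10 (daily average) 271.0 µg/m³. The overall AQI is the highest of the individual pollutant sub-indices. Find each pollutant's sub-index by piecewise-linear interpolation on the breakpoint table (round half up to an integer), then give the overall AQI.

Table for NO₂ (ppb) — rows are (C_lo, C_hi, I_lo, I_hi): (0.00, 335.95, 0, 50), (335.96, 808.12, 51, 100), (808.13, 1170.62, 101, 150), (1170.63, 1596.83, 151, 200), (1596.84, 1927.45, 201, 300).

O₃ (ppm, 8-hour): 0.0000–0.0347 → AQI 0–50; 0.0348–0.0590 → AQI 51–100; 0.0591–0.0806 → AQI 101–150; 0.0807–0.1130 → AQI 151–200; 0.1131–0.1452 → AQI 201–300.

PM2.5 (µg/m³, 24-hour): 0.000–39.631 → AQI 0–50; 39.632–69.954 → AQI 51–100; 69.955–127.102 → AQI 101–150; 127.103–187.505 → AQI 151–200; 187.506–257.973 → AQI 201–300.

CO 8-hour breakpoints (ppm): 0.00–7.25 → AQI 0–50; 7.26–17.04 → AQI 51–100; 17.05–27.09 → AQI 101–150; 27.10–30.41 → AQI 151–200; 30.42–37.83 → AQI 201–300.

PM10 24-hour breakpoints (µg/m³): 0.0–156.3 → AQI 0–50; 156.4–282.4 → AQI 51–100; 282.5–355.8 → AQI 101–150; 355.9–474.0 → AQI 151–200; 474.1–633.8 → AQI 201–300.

174

NO₂: row 0.00–335.95 (AQI 0–50). (50−0)·(129.13−0.00)/(335.95−0.00) + 0 = 50·129.13/335.95 + 0 ≈ 19.22 → 19.
O₃: 0.0877 lies in 0.0807–0.1130, so I_lo=151, I_hi=200, C_lo=0.0807, C_hi=0.1130.
(200−151)/(0.1130−0.0807) × (0.0877−0.0807) + 151 = 49/0.0323 × 0.0070 + 151 ≈ 161.62 → 162.
PM2.5: 155.973 ∈ [127.103, 187.505] ↔ index [151, 200].
151 + (155.973−127.103)·(200−151)/(187.505−127.103) = 151 + 28.870·49/60.402 ≈ 174.42, so AQI = 174.
CO: row 7.26–17.04 (AQI 51–100). (100−51)·(11.33−7.26)/(17.04−7.26) + 51 = 49·4.07/9.78 + 51 ≈ 71.39 → 71.
PM10: 271.0 lies in 156.4–282.4, so I_lo=51, I_hi=100, C_lo=156.4, C_hi=282.4.
(100−51)/(282.4−156.4) × (271.0−156.4) + 51 = 49/126.0 × 114.6 + 51 ≈ 95.57 → 96.
Sub-indices: NO₂→19, O₃→162, PM2.5→174, CO→71, PM10→96. Overall AQI = max = 174; dominant pollutant is PM2.5.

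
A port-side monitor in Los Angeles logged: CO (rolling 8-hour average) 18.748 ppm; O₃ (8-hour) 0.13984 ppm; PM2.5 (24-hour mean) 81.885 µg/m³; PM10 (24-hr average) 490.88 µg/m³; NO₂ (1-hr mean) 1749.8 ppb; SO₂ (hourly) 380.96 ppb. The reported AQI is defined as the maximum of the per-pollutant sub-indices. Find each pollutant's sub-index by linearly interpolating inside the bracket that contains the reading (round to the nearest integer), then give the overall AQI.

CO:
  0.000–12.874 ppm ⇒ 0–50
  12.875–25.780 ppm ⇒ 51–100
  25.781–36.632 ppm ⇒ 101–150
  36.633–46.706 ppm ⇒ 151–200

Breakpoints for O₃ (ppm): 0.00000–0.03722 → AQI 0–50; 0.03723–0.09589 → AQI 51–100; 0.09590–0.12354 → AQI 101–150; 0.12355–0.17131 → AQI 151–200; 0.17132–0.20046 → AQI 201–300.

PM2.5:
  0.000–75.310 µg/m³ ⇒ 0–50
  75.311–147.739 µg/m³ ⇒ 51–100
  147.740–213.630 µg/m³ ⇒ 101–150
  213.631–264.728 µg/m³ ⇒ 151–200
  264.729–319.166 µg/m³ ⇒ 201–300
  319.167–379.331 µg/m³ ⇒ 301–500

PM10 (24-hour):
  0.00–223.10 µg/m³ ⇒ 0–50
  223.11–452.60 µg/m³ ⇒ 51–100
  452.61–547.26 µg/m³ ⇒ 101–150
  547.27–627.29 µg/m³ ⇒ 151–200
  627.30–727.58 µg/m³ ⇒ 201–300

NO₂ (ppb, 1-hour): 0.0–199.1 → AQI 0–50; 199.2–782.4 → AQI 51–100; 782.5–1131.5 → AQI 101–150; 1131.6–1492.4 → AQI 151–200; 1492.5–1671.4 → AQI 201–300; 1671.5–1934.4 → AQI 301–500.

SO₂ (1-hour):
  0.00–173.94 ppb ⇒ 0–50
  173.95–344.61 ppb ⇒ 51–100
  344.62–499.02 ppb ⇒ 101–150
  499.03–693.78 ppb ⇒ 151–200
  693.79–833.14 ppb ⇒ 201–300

CO: 18.748 ∈ [12.875, 25.780] ↔ index [51, 100].
51 + (18.748−12.875)·(100−51)/(25.780−12.875) = 51 + 5.873·49/12.905 ≈ 73.30, so AQI = 73.
O₃: 0.13984 ∈ [0.12355, 0.17131] ↔ index [151, 200].
151 + (0.13984−0.12355)·(200−151)/(0.17131−0.12355) = 151 + 0.01629·49/0.04776 ≈ 167.71, so AQI = 168.
PM2.5: row 75.311–147.739 (AQI 51–100). (100−51)·(81.885−75.311)/(147.739−75.311) + 51 = 49·6.574/72.428 + 51 ≈ 55.45 → 55.
PM10: 490.88 ∈ [452.61, 547.26] ↔ index [101, 150].
101 + (490.88−452.61)·(150−101)/(547.26−452.61) = 101 + 38.27·49/94.65 ≈ 120.81, so AQI = 121.
NO₂: 1749.8 lies in 1671.5–1934.4, so I_lo=301, I_hi=500, C_lo=1671.5, C_hi=1934.4.
(500−301)/(1934.4−1671.5) × (1749.8−1671.5) + 301 = 199/262.9 × 78.3 + 301 ≈ 360.27 → 360.
SO₂: row 344.62–499.02 (AQI 101–150). (150−101)·(380.96−344.62)/(499.02−344.62) + 101 = 49·36.34/154.40 + 101 ≈ 112.53 → 113.
Sub-indices: CO→73, O₃→168, PM2.5→55, PM10→121, NO₂→360, SO₂→113. Overall AQI = max = 360; dominant pollutant is NO₂.

360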